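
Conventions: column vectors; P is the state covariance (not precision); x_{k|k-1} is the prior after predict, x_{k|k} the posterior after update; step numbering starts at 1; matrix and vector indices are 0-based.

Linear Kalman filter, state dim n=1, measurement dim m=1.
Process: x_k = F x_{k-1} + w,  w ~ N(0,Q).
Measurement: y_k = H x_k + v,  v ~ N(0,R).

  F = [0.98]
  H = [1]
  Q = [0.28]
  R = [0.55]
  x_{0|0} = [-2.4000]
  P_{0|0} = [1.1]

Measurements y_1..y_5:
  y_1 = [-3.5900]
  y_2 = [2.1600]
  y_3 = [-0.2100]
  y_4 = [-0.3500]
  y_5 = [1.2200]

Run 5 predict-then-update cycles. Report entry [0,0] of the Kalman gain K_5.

K[0,0] = 0.4971

step 1: x^-=[-2.3520]  P^-=[1.3364]  S=[1.8864]  K=[0.7084]  nu=[-1.2380]  x^+=[-3.2291]  P^+=[0.3896]
step 2: x^-=[-3.1645]  P^-=[0.6542]  S=[1.2042]  K=[0.5433]  nu=[5.3245]  x^+=[-0.2718]  P^+=[0.2988]
step 3: x^-=[-0.2664]  P^-=[0.5670]  S=[1.1170]  K=[0.5076]  nu=[0.0564]  x^+=[-0.2378]  P^+=[0.2792]
step 4: x^-=[-0.2330]  P^-=[0.5481]  S=[1.0981]  K=[0.4991]  nu=[-0.1170]  x^+=[-0.2914]  P^+=[0.2745]
step 5: x^-=[-0.2856]  P^-=[0.5437]  S=[1.0937]  K=[0.4971]  nu=[1.5056]  x^+=[0.4628]  P^+=[0.2734]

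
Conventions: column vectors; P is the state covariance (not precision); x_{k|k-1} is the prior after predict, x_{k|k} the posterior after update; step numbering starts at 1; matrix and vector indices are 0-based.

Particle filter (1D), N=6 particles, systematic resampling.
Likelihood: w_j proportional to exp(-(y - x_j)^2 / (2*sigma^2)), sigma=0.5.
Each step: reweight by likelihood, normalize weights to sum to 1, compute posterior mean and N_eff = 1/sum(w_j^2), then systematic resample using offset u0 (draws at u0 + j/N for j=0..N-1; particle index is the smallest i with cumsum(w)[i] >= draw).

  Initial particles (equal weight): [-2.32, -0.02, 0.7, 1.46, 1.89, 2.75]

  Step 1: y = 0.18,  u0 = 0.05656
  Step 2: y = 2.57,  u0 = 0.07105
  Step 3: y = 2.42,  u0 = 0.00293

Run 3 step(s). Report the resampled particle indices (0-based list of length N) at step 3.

resampled_idx = [0, 1, 2, 3, 4, 5]

step 1: w=[0.0000, 0.5971, 0.3766, 0.0244, 0.0019, 0.0000]  mean=0.2909  Neff=2.0042  idx=[1, 1, 1, 1, 2, 2]
step 2: w=[0.0008, 0.0008, 0.0008, 0.0008, 0.4984, 0.4984]  mean=0.6977  Neff=2.0130  idx=[4, 4, 4, 5, 5, 5]
step 3: w=[0.1667, 0.1667, 0.1667, 0.1667, 0.1667, 0.1667]  mean=0.7000  Neff=6.0000  idx=[0, 1, 2, 3, 4, 5]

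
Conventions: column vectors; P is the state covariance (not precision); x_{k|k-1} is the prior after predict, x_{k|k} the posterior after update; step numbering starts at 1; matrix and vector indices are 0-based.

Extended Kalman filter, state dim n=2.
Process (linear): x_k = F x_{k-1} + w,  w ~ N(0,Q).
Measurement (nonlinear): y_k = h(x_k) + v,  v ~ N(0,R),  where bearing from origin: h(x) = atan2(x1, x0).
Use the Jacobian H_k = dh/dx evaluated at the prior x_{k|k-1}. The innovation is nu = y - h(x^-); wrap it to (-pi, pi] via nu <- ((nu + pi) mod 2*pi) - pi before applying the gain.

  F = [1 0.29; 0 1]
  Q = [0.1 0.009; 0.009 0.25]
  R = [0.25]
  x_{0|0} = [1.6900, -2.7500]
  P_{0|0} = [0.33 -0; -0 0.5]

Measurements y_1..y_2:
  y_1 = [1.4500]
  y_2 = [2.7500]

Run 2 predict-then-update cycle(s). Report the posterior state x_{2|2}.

step 1: x^-=[0.8925, -2.7500]  P^-=[0.4720 0.1540; 0.1540 0.7500]  H_jac=[0.3290 0.1068]  S=[0.3205]  K=[0.5359; 0.4080]  nu=[2.7070]  x^+=[2.3432, -1.6456]  P^+=[0.3800 0.0839; 0.0839 0.6967]
step 2: x^-=[1.8660, -1.6456]  P^-=[0.5873 0.2950; 0.2950 0.9467]  H_jac=[0.2659 0.3015]  S=[0.4248]  K=[0.5768; 0.8564]  nu=[-2.8105]  x^+=[0.2448, -4.0524]  P^+=[0.4459 0.0851; 0.0851 0.6351]

x_post = [0.2448, -4.0524]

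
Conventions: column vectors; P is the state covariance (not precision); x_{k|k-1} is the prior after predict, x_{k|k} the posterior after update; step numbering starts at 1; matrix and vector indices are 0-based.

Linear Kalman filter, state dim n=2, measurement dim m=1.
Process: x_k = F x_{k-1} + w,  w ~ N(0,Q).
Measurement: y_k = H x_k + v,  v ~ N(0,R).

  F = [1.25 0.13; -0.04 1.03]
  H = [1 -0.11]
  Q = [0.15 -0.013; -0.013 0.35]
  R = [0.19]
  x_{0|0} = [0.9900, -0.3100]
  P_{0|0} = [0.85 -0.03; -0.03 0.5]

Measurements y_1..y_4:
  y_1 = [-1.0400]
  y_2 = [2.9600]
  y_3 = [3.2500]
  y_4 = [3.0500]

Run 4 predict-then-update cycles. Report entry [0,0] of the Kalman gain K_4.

K[0,0] = 0.7371

step 1: x^-=[1.1972, -0.3589]  P^-=[1.4768 -0.0270; -0.0270 0.8843]  S=[1.6835]  K=[0.8790; -0.0738]  nu=[-2.2767]  x^+=[-0.8040, -0.1908]  P^+=[0.1761 0.0822; 0.0822 0.8751]
step 2: x^-=[-1.0299, -0.1644]  P^-=[0.4666 0.2008; 0.2008 1.2719]  S=[0.6278]  K=[0.7080; 0.0970]  nu=[3.9718]  x^+=[1.7823, 0.2210]  P^+=[0.1519 0.1577; 0.1577 1.2660]
step 3: x^-=[2.2566, 0.1563]  P^-=[0.4599 0.3511; 0.3511 1.6803]  S=[0.5930]  K=[0.7105; 0.2804]  nu=[1.0106]  x^+=[2.9746, 0.4397]  P^+=[0.1606 0.2330; 0.2330 1.6337]
step 4: x^-=[3.7754, 0.3339]  P^-=[0.5043 0.4965; 0.4965 2.0643]  S=[0.6100]  K=[0.7371; 0.4416]  nu=[-0.6887]  x^+=[3.2678, 0.0298]  P^+=[0.1728 0.2979; 0.2979 1.9453]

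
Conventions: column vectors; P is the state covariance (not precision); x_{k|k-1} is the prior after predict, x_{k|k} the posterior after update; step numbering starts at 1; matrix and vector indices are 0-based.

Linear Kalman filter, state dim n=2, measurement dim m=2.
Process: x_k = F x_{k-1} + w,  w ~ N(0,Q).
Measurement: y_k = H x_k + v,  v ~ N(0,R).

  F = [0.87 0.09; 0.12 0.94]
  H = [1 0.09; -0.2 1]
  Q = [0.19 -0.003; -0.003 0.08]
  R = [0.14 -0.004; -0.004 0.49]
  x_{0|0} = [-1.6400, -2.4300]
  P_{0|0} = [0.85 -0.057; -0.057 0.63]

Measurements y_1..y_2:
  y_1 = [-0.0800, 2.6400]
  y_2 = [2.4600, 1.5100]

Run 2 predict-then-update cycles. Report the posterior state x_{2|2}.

x_post = [1.4759, 1.1753]

step 1: x^-=[-1.6455, -2.4810]  P^-=[0.8295 0.0918; 0.0918 0.6360]  S=[0.9912 -0.0225; -0.0225 1.1225]  K=[0.8441 -0.0491; 0.1629 0.5535]  nu=[1.7888, 4.7919]  x^+=[-0.3708, 0.4630]  P^+=[0.1187 -0.0037; -0.0037 0.2698]
step 2: x^-=[-0.2809, 0.3907]  P^-=[0.2815 0.0292; 0.0292 0.3193]  S=[0.4293 -0.0029; -0.0029 0.8089]  K=[0.6615 -0.0312; 0.1375 0.3880]  nu=[2.7057, 1.0631]  x^+=[1.4759, 1.1753]  P^+=[0.0927 0.0006; 0.0006 0.1897]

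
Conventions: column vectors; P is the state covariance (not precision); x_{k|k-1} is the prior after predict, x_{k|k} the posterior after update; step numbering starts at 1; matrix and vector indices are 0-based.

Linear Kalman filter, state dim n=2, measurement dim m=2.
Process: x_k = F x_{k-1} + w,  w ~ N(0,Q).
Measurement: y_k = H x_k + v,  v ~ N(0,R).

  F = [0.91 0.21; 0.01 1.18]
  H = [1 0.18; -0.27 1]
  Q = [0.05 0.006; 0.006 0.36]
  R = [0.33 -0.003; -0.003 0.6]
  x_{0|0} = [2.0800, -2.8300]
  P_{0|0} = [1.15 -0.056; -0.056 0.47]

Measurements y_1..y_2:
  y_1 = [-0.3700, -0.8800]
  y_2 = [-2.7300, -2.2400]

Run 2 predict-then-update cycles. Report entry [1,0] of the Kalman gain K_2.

K[1,0] = 0.2356

step 1: x^-=[1.2985, -3.3186]  P^-=[1.0016 0.0727; 0.0727 1.0132]  S=[1.3906 -0.0219; -0.0219 1.6470]  K=[0.7279 -0.1104; 0.1930 0.6058]  nu=[-1.0712, 2.7892]  x^+=[0.2109, -1.8355]  P^+=[0.2411 -0.0033; -0.0033 0.3620]
step 2: x^-=[-0.1936, -2.1637]  P^-=[0.2644 0.0943; 0.0943 0.8640]  S=[0.6564 0.1709; 0.1709 1.4324]  K=[0.4381 -0.0362; 0.2356 0.5573]  nu=[-2.1470, -0.1285]  x^+=[-1.1296, -2.7412]  P^+=[0.1419 0.0153; 0.0153 0.3378]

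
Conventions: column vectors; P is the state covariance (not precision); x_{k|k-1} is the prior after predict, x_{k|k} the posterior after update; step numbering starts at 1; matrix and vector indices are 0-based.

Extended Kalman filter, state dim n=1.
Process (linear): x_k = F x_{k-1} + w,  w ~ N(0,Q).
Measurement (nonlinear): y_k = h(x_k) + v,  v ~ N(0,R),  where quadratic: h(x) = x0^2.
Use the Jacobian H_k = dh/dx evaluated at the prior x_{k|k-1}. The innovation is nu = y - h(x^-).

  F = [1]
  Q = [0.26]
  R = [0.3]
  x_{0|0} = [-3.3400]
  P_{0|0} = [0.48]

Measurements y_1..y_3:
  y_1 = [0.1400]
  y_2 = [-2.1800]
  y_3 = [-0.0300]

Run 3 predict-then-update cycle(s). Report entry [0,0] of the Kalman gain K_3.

step 1: x^-=[-3.3400]  P^-=[0.7400]  H_jac=[-6.6800]  S=[33.3206]  K=[-0.1484]  nu=[-11.0156]  x^+=[-1.7058]  P^+=[0.0067]
step 2: x^-=[-1.7058]  P^-=[0.2667]  H_jac=[-3.4116]  S=[3.4037]  K=[-0.2673]  nu=[-5.0898]  x^+=[-0.3454]  P^+=[0.0235]
step 3: x^-=[-0.3454]  P^-=[0.2835]  H_jac=[-0.6908]  S=[0.4353]  K=[-0.4499]  nu=[-0.1493]  x^+=[-0.2782]  P^+=[0.1954]

K[0,0] = -0.4499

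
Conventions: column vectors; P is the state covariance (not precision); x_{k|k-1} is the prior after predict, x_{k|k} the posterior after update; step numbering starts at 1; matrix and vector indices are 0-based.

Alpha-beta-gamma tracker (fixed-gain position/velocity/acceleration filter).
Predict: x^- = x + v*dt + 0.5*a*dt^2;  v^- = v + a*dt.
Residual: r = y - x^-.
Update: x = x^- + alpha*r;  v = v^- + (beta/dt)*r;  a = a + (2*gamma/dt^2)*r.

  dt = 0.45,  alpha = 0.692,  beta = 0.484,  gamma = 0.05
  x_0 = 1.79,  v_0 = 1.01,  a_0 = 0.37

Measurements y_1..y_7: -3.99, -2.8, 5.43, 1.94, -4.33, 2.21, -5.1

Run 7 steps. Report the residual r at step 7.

step 1: x_pred=2.2820  r=-6.2720  x^+=-2.0582  v^+=-5.5693  a^+=-2.7273
step 2: x_pred=-4.8406  r=2.0406  x^+=-3.4285  v^+=-4.6019  a^+=-1.7196
step 3: x_pred=-5.6734  r=11.1034  x^+=2.0101  v^+=6.5667  a^+=3.7636
step 4: x_pred=5.3462  r=-3.4062  x^+=2.9891  v^+=4.5967  a^+=2.0815
step 5: x_pred=5.2684  r=-9.5984  x^+=-1.3737  v^+=-4.7902  a^+=-2.6584
step 6: x_pred=-3.7984  r=6.0084  x^+=0.3594  v^+=0.4759  a^+=0.3087
step 7: x_pred=0.6048  r=-5.7048  x^+=-3.3429  v^+=-5.5210  a^+=-2.5085

resid = -5.7048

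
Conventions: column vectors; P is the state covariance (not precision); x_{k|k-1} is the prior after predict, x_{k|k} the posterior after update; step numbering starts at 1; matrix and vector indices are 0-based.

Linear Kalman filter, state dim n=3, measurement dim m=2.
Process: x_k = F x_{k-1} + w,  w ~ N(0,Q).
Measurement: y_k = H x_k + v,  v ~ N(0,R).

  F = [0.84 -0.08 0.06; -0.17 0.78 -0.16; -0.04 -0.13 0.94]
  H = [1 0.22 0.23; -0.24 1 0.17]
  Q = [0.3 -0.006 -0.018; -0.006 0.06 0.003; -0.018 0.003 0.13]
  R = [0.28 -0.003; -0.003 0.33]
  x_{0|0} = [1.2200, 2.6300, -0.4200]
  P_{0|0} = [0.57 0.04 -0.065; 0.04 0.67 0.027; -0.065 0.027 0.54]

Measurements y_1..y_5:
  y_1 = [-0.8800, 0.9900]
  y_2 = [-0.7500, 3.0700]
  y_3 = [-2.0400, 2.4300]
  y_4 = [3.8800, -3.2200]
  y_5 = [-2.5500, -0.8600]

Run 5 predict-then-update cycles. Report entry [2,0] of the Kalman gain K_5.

K[2,0] = 0.1156

step 1: x^-=[0.7892, 1.9112, -0.7855]  P^-=[0.6962 -0.0966 -0.0574; -0.0966 0.4770 -0.1123; -0.0574 -0.1123 0.6181]  S=[0.9517 -0.1691; -0.1691 0.8779]  K=[0.6627 -0.1839; 0.0818 0.5638; 0.0667 0.0203]  nu=[-1.9090, -0.5983]  x^+=[-0.3658, 1.4177, -0.9250]  P^+=[0.2074 0.0034 -0.0960; 0.0034 0.2072 -0.1209; -0.0960 -0.1209 0.6139]
step 2: x^-=[-0.4762, 1.3160, -1.0392]  P^-=[0.4409 -0.0455 -0.0541; -0.0455 0.2318 -0.1854; -0.0541 -0.1854 0.7131]  S=[0.7062 -0.1288; -0.1288 0.5710]  K=[0.5645 -0.1537; 0.0155 0.3734; 0.0851 -0.0705]  nu=[-0.3243, 1.8163]  x^+=[-0.9385, 1.9892, -1.1948]  P^+=[0.1800 0.0079 -0.1010; 0.0079 0.1535 -0.1674; -0.1010 -0.1674 0.7036]
step 3: x^-=[-1.0192, 1.9023, -1.3442]  P^-=[0.4209 -0.0381 -0.0492; -0.0381 0.2108 -0.2279; -0.0492 -0.2279 0.8032]  S=[0.6911 -0.1289; -0.1289 0.5331]  K=[0.5539 -0.1427; -0.0005 0.3398; 0.1002 -0.1251]  nu=[-1.1302, 0.5116]  x^+=[-1.7182, 2.0767, -1.5214]  P^+=[0.1776 0.0122 -0.1079; 0.0122 0.1492 -0.2009; -0.1079 -0.2009 0.7847]
step 4: x^-=[-1.7007, 2.1553, -1.6314]  P^-=[0.4185 -0.0364 -0.0477; -0.0364 0.2170 -0.2640; -0.0477 -0.2640 0.8835]  S=[0.6911 -0.1317; -0.1317 0.5283]  K=[0.5521 -0.1368; -0.0065 0.3408; 0.1093 -0.1664]  nu=[5.4817, -5.5062]  x^+=[2.0788, 0.2432, -0.1160]  P^+=[0.1781 0.0156 -0.1155; 0.0156 0.1551 -0.2284; -0.1155 -0.2284 0.8558]
step 5: x^-=[1.7197, -0.1451, -0.2238]  P^-=[0.4182 -0.0358 -0.0477; -0.0358 0.2280 -0.2949; -0.0477 -0.2949 0.9538]  S=[0.6922 -0.1342; -0.1342 0.5305]  K=[0.5513 -0.1326; -0.0096 0.3491; 0.1156 -0.1994]  nu=[-4.1863, -0.2641]  x^+=[-0.5531, -0.1971, -0.6551]  P^+=[0.1789 0.0184 -0.1227; 0.0184 0.1624 -0.2515; -0.1227 -0.2515 0.9172]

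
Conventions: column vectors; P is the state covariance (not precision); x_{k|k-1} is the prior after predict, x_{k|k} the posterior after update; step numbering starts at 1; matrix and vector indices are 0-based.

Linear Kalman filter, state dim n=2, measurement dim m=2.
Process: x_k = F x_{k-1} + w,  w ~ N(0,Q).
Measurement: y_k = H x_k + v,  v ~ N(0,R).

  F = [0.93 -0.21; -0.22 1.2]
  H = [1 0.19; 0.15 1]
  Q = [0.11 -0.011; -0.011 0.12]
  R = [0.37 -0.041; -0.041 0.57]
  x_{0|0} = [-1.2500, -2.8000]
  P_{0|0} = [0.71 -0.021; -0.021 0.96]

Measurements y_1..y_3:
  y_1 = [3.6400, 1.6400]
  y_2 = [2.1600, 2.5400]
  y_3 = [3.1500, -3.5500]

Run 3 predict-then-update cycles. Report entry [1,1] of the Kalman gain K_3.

K[1,1] = 0.5423

step 1: x^-=[-0.5745, -3.0850]  P^-=[0.7746 -0.4226; -0.4226 1.5479]  S=[1.0399 -0.0654; -0.0654 2.0085]  K=[0.6594 -0.1311; -0.0773 0.7366]  nu=[4.8007, 4.8112]  x^+=[1.9605, 0.0878]  P^+=[0.2766 -0.1432; -0.1432 0.4445]
step 2: x^-=[1.8048, -0.3260]  P^-=[0.4248 -0.3461; -0.3461 0.8491]  S=[0.6939 -0.1719; -0.1719 1.3248]  K=[0.4800 -0.1509; -0.1211 0.5860]  nu=[0.4171, 2.5952]  x^+=[1.6136, 1.1444]  P^+=[0.2098 -0.1371; -0.1371 0.3596]
step 3: x^-=[1.2603, 1.0183]  P^-=[0.3609 -0.3039; -0.3039 0.7203]  S=[0.6414 -0.1626; -0.1626 1.2073]  K=[0.4351 -0.1483; -0.1230 0.5423]  nu=[1.6962, -4.7573]  x^+=[2.7038, -1.7704]  P^+=[0.1920 -0.1312; -0.1312 0.3339]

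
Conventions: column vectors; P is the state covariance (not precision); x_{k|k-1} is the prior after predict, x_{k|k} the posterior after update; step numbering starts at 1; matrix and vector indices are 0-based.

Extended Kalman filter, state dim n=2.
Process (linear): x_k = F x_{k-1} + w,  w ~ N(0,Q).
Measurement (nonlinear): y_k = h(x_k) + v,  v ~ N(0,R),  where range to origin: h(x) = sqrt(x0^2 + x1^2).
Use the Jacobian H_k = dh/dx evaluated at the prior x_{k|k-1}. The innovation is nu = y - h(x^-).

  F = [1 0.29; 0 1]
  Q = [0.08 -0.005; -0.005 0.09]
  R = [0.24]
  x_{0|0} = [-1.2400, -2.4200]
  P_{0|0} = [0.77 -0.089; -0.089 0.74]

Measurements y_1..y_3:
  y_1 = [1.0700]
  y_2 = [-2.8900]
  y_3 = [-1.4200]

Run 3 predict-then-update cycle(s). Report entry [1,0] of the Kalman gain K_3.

K[1,0] = 0.3296

step 1: x^-=[-1.9418, -2.4200]  P^-=[0.8606 0.1206; 0.1206 0.8300]  H_jac=[-0.6258 -0.7800]  S=[1.1997]  K=[-0.5273; -0.6025]  nu=[-2.0327]  x^+=[-0.8699, -1.1953]  P^+=[0.5270 -0.2606; -0.2606 0.3945]
step 2: x^-=[-1.2165, -1.1953]  P^-=[0.4890 -0.1512; -0.1512 0.4845]  H_jac=[-0.7133 -0.7009]  S=[0.5756]  K=[-0.4219; -0.4025]  nu=[-4.5954]  x^+=[0.7223, 0.6546]  P^+=[0.3866 -0.2489; -0.2489 0.3912]
step 3: x^-=[0.9122, 0.6546]  P^-=[0.3551 -0.1405; -0.1405 0.4812]  H_jac=[0.8124 0.5830]  S=[0.5048]  K=[0.4092; 0.3296]  nu=[-2.5427]  x^+=[-0.1282, -0.1836]  P^+=[0.2706 -0.2086; -0.2086 0.4264]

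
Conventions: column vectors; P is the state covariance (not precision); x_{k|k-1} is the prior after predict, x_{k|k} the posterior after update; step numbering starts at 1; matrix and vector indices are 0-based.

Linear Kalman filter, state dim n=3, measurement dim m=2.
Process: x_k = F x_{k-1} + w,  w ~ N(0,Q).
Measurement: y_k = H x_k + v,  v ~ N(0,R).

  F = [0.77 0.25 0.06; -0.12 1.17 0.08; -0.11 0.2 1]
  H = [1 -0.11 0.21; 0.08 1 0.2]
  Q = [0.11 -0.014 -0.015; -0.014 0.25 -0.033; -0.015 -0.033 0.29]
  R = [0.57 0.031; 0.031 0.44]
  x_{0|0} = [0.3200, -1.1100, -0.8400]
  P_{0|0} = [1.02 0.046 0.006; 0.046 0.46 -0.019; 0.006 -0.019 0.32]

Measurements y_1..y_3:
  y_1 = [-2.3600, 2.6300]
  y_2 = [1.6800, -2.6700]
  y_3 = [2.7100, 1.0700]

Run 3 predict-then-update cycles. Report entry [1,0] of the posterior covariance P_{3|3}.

P_post[1,0] = 0.0381

step 1: x^-=[-0.0815, -1.4043, -1.0972]  P^-=[0.7624 0.0665 -0.0538; 0.0665 0.8798 0.0834; -0.0538 0.0834 0.6298]  S=[1.3297 0.0916; 0.0916 1.3922]  K=[0.5561 0.0473; -0.0545 0.6514; 0.0422 0.1445]  nu=[-2.2026, 4.2603]  x^+=[-1.1049, 1.4907, -0.5745]  P^+=[0.3433 0.0310 -0.1020; 0.0310 0.2917 -0.0464; -0.1020 -0.0464 0.5972]
step 2: x^-=[-0.5126, 1.8307, -0.1548]  P^-=[0.3350 0.0597 -0.0798; 0.0597 0.6427 0.0409; -0.0798 0.0409 0.9056]  S=[0.9042 0.0747; 0.0747 1.1444]  K=[0.3415 0.0394; -0.0503 0.5762; 0.1021 0.1818]  nu=[2.4265, -4.4288]  x^+=[0.1416, -0.8430, -0.7122]  P^+=[0.2258 0.0347 -0.1244; 0.0347 0.2648 -0.0780; -0.1244 -0.0780 0.8556]
step 3: x^-=[-0.1444, -1.0603, -0.8964]  P^-=[0.2630 0.0631 -0.0806; 0.0631 0.5992 0.0186; -0.0806 0.0186 1.1535]  S=[0.8426 0.0832; 0.0832 1.1020]  K=[0.2799 0.0406; -0.0535 0.5558; 0.1689 0.2076]  nu=[2.9260, 2.3211]  x^+=[0.7688, 0.0731, 0.0799]  P^+=[0.1933 0.0381 -0.1351; 0.0381 0.2614 -0.1078; -0.1351 -0.1078 1.0761]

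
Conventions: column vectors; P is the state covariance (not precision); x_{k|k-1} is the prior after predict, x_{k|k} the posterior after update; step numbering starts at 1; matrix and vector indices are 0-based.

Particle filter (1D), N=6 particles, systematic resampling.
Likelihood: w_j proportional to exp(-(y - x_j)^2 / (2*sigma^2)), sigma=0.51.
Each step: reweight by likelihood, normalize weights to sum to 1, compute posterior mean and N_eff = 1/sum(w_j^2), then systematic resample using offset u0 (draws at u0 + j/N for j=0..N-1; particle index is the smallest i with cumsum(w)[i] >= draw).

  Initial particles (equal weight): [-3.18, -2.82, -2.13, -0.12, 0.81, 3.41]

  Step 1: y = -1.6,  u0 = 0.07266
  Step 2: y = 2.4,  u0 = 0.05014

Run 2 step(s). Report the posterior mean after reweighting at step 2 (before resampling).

step 1: w=[0.0124, 0.0863, 0.8789, 0.0224, 0.0000, 0.0000]  mean=-2.1575  Neff=1.2811  idx=[1, 2, 2, 2, 2, 2]
step 2: w=[0.0000, 0.2000, 0.2000, 0.2000, 0.2000, 0.2000]  mean=-2.1300  Neff=5.0000  idx=[1, 2, 2, 3, 4, 5]

post_mean = -2.1300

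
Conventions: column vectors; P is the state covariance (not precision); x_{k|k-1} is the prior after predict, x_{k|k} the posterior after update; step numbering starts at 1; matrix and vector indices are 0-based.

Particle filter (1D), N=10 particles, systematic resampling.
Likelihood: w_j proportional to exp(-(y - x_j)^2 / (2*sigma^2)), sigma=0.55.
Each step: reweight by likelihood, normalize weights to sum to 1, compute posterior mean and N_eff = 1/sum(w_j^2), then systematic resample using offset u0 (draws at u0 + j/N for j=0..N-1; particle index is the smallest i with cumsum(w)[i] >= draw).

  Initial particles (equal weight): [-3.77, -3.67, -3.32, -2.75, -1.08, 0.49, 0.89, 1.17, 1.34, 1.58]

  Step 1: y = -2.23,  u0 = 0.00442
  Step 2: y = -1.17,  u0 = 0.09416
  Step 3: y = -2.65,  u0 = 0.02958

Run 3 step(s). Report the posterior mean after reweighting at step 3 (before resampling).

step 1: w=[0.0210, 0.0344, 0.1486, 0.6771, 0.1190, 0.0000, 0.0000, 0.0000, 0.0000, 0.0000]  mean=-2.6890  Neff=2.0149  idx=[0, 2, 3, 3, 3, 3, 3, 3, 3, 4]
step 2: w=[0.0000, 0.0004, 0.0147, 0.0147, 0.0147, 0.0147, 0.0147, 0.0147, 0.0147, 0.8968]  mean=-1.2525  Neff=1.2410  idx=[8, 9, 9, 9, 9, 9, 9, 9, 9, 9]
step 3: w=[0.8654, 0.0150, 0.0150, 0.0150, 0.0150, 0.0150, 0.0150, 0.0150, 0.0150, 0.0150]  mean=-2.5251  Neff=1.3318  idx=[0, 0, 0, 0, 0, 0, 0, 0, 0, 5]

post_mean = -2.5251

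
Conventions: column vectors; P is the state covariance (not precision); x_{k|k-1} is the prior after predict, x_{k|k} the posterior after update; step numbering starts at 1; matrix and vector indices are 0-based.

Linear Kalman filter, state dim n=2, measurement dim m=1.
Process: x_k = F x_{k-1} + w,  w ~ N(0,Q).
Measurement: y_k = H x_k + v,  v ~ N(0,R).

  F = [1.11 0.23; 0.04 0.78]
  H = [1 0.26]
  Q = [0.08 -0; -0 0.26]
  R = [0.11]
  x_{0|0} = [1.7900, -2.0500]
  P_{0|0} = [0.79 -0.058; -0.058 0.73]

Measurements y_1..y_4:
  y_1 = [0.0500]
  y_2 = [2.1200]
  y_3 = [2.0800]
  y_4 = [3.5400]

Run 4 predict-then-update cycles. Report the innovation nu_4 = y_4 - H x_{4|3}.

innov = [1.3944]

step 1: x^-=[1.5154, -1.5274]  P^-=[1.0624 0.1153; 0.1153 0.7018]  S=[1.2798]  K=[0.8536; 0.2327]  nu=[-1.0683]  x^+=[0.6036, -1.7759]  P^+=[0.1300 -0.1389; -0.1389 0.6325]
step 2: x^-=[0.2615, -1.3611]  P^-=[0.2027 -0.0023; -0.0023 0.6364]  S=[0.3546]  K=[0.5701; 0.4603]  nu=[2.2124]  x^+=[1.5228, -0.3428]  P^+=[0.0875 -0.0953; -0.0953 0.5612]
step 3: x^-=[1.6114, -0.2065]  P^-=[0.1688 0.0212; 0.0212 0.5957]  S=[0.3301]  K=[0.5281; 0.5333]  nu=[0.5223]  x^+=[1.8872, 0.0721]  P^+=[0.0768 -0.0718; -0.0718 0.5018]
step 4: x^-=[2.1114, 0.1317]  P^-=[0.1645 0.0306; 0.0306 0.5609]  S=[0.3283]  K=[0.5252; 0.5375]  nu=[1.3944]  x^+=[2.8437, 0.8811]  P^+=[0.0739 -0.0621; -0.0621 0.4661]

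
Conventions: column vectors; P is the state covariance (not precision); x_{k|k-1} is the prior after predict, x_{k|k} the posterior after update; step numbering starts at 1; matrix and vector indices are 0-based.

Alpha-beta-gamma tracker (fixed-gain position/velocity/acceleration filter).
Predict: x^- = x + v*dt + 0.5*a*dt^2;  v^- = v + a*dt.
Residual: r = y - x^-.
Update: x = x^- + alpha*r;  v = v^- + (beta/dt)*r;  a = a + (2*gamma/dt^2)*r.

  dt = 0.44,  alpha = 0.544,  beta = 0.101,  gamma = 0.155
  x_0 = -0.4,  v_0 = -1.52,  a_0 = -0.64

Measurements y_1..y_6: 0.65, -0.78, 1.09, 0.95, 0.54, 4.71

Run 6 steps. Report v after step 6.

v_post = 5.0959

step 1: x_pred=-1.1308  r=1.7808  x^+=-0.1620  v^+=-1.3928  a^+=2.2114
step 2: x_pred=-0.5608  r=-0.2192  x^+=-0.6800  v^+=-0.4701  a^+=1.8604
step 3: x_pred=-0.7068  r=1.7968  x^+=0.2707  v^+=0.7609  a^+=4.7376
step 4: x_pred=1.0640  r=-0.1140  x^+=1.0020  v^+=2.8193  a^+=4.5549
step 5: x_pred=2.6834  r=-2.1434  x^+=1.5174  v^+=4.3314  a^+=1.1229
step 6: x_pred=3.5319  r=1.1781  x^+=4.1728  v^+=5.0959  a^+=3.0093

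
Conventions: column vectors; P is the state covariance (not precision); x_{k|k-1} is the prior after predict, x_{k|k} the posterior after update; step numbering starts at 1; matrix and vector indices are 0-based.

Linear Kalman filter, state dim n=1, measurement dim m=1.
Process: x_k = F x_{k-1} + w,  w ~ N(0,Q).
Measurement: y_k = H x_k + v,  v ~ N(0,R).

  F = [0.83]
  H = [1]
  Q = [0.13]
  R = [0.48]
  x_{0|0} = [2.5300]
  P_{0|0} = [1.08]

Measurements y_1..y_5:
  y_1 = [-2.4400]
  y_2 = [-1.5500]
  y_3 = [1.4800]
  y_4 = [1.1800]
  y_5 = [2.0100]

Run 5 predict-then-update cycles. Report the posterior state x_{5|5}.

step 1: x^-=[2.0999]  P^-=[0.8740]  S=[1.3540]  K=[0.6455]  nu=[-4.5399]  x^+=[-0.8306]  P^+=[0.3098]
step 2: x^-=[-0.6894]  P^-=[0.3434]  S=[0.8234]  K=[0.4171]  nu=[-0.8606]  x^+=[-1.0483]  P^+=[0.2002]
step 3: x^-=[-0.8701]  P^-=[0.2679]  S=[0.7479]  K=[0.3582]  nu=[2.3501]  x^+=[-0.0283]  P^+=[0.1719]
step 4: x^-=[-0.0235]  P^-=[0.2485]  S=[0.7285]  K=[0.3411]  nu=[1.2035]  x^+=[0.3870]  P^+=[0.1637]
step 5: x^-=[0.3212]  P^-=[0.2428]  S=[0.7228]  K=[0.3359]  nu=[1.6888]  x^+=[0.8885]  P^+=[0.1612]

x_post = [0.8885]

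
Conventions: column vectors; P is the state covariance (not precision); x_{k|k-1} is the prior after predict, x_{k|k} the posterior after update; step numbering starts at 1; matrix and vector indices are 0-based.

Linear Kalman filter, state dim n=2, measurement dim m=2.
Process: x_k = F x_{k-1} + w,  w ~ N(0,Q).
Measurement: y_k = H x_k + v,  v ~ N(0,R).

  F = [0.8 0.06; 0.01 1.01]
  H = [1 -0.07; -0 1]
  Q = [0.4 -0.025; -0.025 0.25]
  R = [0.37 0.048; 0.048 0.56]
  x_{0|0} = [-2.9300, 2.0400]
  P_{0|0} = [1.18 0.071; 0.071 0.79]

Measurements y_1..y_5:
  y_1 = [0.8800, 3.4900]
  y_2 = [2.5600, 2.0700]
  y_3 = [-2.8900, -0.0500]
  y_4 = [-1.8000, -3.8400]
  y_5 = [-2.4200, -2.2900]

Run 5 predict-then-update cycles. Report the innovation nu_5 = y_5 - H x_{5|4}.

innov = [-1.3906, -1.1255]

step 1: x^-=[-2.2216, 2.0311]  P^-=[1.1649 0.0897; 0.0897 1.0574]  S=[1.5275 0.0637; 0.0637 1.6174]  K=[0.7574 0.0256; -0.0170 0.6544]  nu=[3.2438, 1.4589]  x^+=[0.2727, 2.9307]  P^+=[0.2850 0.0507; 0.0507 0.3657]
step 2: x^-=[0.3940, 2.9627]  P^-=[0.5886 0.0404; 0.0404 0.6241]  S=[0.9560 0.0448; 0.0448 1.1841]  K=[0.6122 0.0110; -0.0281 0.5281]  nu=[2.3734, -0.8927]  x^+=[1.8372, 2.4245]  P^+=[0.2295 0.0356; 0.0356 0.2944]
step 3: x^-=[1.6152, 2.4671]  P^-=[0.5514 0.0234; 0.0234 0.5511]  S=[0.9208 0.0329; 0.0329 1.1111]  K=[0.5969 0.0034; -0.0342 0.4970]  nu=[-4.3325, -2.5171]  x^+=[-0.9795, 1.3643]  P^+=[0.2232 0.0306; 0.0306 0.2767]
step 4: x^-=[-0.7017, 1.3681]  P^-=[0.5468 0.0183; 0.0183 0.5329]  S=[0.9168 0.0290; 0.0290 1.0929]  K=[0.5949 0.0009; -0.0362 0.4885]  nu=[-1.0025, -5.2081]  x^+=[-1.3031, -1.1400]  P^+=[0.2222 0.0291; 0.0291 0.2718]
step 5: x^-=[-1.1109, -1.1645]  P^-=[0.5460 0.0168; 0.0168 0.5279]  S=[0.9162 0.0278; 0.0278 1.0879]  K=[0.5946 0.0002; -0.0368 0.4862]  nu=[-1.3906, -1.1255]  x^+=[-1.9380, -1.6605]  P^+=[0.2220 0.0287; 0.0287 0.2705]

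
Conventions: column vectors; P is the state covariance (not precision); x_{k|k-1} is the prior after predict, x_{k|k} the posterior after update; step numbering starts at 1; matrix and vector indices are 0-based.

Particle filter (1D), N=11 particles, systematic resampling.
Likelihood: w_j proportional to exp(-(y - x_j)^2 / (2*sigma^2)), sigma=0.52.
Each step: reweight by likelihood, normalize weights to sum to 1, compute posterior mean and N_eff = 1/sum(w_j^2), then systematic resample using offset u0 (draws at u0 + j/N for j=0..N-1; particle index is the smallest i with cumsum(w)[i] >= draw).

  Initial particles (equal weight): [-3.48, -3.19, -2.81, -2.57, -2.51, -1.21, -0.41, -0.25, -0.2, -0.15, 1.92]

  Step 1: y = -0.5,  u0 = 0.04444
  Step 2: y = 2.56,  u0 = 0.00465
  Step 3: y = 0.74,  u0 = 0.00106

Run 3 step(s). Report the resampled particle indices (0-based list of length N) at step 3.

resampled_idx = [0, 1, 2, 3, 4, 5, 6, 7, 8, 9, 10]

step 1: w=[0.0000, 0.0000, 0.0000, 0.0001, 0.0001, 0.1006, 0.2516, 0.2276, 0.2163, 0.2037, 0.0000]  mean=-0.3562  Neff=4.6841  idx=[5, 6, 6, 6, 7, 7, 8, 8, 8, 9, 9]
step 2: w=[0.0000, 0.0138, 0.0138, 0.0138, 0.0763, 0.0763, 0.1276, 0.1276, 0.1276, 0.2116, 0.2116]  mean=-0.1952  Neff=6.6387  idx=[1, 4, 5, 6, 7, 8, 8, 9, 9, 10, 10]
step 3: w=[0.0409, 0.0771, 0.0771, 0.0921, 0.0921, 0.0921, 0.0921, 0.1091, 0.1091, 0.1091, 0.1091]  mean=-0.1945  Neff=10.5128  idx=[0, 1, 2, 3, 4, 5, 6, 7, 8, 9, 10]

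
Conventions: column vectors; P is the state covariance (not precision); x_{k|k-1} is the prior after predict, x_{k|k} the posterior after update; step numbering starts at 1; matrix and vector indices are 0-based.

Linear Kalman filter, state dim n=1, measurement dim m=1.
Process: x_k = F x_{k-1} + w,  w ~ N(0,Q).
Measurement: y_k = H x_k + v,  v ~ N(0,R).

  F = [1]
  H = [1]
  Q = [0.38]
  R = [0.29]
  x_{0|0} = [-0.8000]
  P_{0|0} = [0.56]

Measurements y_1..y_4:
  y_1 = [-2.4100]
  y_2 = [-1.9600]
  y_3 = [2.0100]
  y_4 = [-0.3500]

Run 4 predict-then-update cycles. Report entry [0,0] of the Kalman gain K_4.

K[0,0] = 0.6639

step 1: x^-=[-0.8000]  P^-=[0.9400]  S=[1.2300]  K=[0.7642]  nu=[-1.6100]  x^+=[-2.0304]  P^+=[0.2216]
step 2: x^-=[-2.0304]  P^-=[0.6016]  S=[0.8916]  K=[0.6748]  nu=[0.0704]  x^+=[-1.9829]  P^+=[0.1957]
step 3: x^-=[-1.9829]  P^-=[0.5757]  S=[0.8657]  K=[0.6650]  nu=[3.9929]  x^+=[0.6724]  P^+=[0.1929]
step 4: x^-=[0.6724]  P^-=[0.5729]  S=[0.8629]  K=[0.6639]  nu=[-1.0224]  x^+=[-0.0064]  P^+=[0.1925]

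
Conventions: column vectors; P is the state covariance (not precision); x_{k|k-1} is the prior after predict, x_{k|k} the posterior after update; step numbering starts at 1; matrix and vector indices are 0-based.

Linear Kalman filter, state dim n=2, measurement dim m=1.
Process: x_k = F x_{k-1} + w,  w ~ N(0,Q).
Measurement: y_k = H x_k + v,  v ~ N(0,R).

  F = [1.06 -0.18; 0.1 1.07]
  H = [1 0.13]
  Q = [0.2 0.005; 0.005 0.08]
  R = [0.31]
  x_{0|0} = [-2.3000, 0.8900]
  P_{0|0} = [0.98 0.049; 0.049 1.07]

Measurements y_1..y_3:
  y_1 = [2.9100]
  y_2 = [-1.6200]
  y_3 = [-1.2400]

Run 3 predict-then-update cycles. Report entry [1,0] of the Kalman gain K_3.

step 1: x^-=[-2.5982, 0.7223]  P^-=[1.3171 -0.0425; -0.0425 1.3253]  S=[1.6384]  K=[0.8005; 0.0792]  nu=[5.4143]  x^+=[1.7359, 1.1512]  P^+=[0.2672 -0.1464; -0.1464 1.3150]
step 2: x^-=[1.6329, 1.4054]  P^-=[0.5987 -0.3834; -0.3834 1.5569]  S=[0.8353]  K=[0.6570; -0.2166]  nu=[-3.4356]  x^+=[-0.6245, 2.1496]  P^+=[0.2381 -0.2645; -0.2645 1.5177]
step 3: x^-=[-1.0489, 2.2377]  P^-=[0.6176 -0.5573; -0.5573 1.7634]  S=[0.8125]  K=[0.6709; -0.4037]  nu=[-0.4820]  x^+=[-1.3723, 2.4323]  P^+=[0.2518 -0.3372; -0.3372 1.6310]

K[1,0] = -0.4037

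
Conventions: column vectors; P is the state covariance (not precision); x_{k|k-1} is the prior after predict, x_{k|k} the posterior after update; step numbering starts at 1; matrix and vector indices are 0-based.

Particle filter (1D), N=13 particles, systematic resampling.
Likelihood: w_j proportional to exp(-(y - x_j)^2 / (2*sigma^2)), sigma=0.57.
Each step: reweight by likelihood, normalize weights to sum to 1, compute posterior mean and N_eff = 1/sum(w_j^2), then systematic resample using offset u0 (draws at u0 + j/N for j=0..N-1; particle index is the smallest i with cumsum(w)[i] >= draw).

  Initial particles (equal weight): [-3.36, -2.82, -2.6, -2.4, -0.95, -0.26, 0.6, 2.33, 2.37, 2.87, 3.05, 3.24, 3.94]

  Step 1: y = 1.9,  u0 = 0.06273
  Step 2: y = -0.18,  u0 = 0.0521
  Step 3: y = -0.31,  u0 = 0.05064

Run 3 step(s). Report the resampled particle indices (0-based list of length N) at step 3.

resampled_idx = [0, 1, 2, 3, 4, 4, 5, 6, 7, 8, 10, 11, 12]

step 1: w=[0.0000, 0.0000, 0.0000, 0.0000, 0.0000, 0.0004, 0.0377, 0.3820, 0.3614, 0.1193, 0.0663, 0.0320, 0.0008]  mean=2.4210  Neff=3.3600  idx=[7, 7, 7, 7, 7, 8, 8, 8, 8, 8, 9, 10, 11]
step 2: w=[0.1153, 0.1153, 0.1153, 0.1153, 0.1153, 0.0844, 0.0844, 0.0844, 0.0844, 0.0844, 0.0011, 0.0002, 0.0000]  mean=2.3477  Neff=9.7934  idx=[0, 1, 1, 2, 3, 3, 4, 5, 6, 6, 7, 8, 9]
step 3: w=[0.0883, 0.0883, 0.0883, 0.0883, 0.0883, 0.0883, 0.0883, 0.0636, 0.0636, 0.0636, 0.0636, 0.0636, 0.0636]  mean=2.3453  Neff=12.6762  idx=[0, 1, 2, 3, 4, 4, 5, 6, 7, 8, 10, 11, 12]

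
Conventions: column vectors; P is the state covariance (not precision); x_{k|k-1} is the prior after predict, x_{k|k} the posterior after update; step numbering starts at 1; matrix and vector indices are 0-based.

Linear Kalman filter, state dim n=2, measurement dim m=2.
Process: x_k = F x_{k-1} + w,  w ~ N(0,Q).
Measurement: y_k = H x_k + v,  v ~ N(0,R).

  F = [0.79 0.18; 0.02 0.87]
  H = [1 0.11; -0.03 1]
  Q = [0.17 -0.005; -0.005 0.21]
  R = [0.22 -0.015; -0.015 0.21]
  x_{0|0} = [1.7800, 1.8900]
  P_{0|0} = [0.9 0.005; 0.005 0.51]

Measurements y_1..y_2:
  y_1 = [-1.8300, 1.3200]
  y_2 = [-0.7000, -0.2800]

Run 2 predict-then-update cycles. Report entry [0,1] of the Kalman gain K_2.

K[0,1] = -0.0175

step 1: x^-=[1.7464, 1.6799]  P^-=[0.7496 0.0925; 0.0925 0.5966]  S=[0.9972 0.1204; 0.1204 0.8017]  K=[0.7653 -0.0275; 0.0705 0.7301]  nu=[-3.7612, -0.3075]  x^+=[-1.1234, 1.1903]  P^+=[0.1701 -0.0122; -0.0122 0.1519]
step 2: x^-=[-0.6733, 1.0131]  P^-=[0.2776 0.0131; 0.0131 0.3246]  S=[0.5044 0.0254; 0.0254 0.5341]  K=[0.5541 -0.0175; 0.0663 0.6039]  nu=[-0.1382, -1.3133]  x^+=[-0.7269, 0.2108]  P^+=[0.1231 -0.0083; -0.0083 0.1256]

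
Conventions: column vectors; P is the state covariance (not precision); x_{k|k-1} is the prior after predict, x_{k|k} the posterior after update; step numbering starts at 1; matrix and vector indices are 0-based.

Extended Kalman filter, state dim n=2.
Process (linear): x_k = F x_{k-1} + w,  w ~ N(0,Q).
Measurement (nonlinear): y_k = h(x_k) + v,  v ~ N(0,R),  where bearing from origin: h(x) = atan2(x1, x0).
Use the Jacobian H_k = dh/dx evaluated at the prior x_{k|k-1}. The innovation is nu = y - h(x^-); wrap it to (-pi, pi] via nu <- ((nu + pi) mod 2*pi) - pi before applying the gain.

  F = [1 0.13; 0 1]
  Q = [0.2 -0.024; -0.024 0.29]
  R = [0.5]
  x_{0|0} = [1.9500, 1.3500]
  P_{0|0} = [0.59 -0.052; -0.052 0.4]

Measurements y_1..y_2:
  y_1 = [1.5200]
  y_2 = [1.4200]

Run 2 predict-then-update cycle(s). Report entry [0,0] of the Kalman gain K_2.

K[0,0] = -0.3228

step 1: x^-=[2.1255, 1.3500]  P^-=[0.7832 -0.0240; -0.0240 0.6900]  H_jac=[-0.2129 0.3352]  S=[0.6165]  K=[-0.2836; 0.3835]  nu=[0.9541]  x^+=[1.8549, 1.7159]  P^+=[0.7337 0.0430; 0.0430 0.5993]
step 2: x^-=[2.0780, 1.7159]  P^-=[0.9550 0.0970; 0.0970 0.8893]  H_jac=[-0.2363 0.2861]  S=[0.6130]  K=[-0.3228; 0.3777]  nu=[0.7298]  x^+=[1.8424, 1.9916]  P^+=[0.8911 0.1717; 0.1717 0.8019]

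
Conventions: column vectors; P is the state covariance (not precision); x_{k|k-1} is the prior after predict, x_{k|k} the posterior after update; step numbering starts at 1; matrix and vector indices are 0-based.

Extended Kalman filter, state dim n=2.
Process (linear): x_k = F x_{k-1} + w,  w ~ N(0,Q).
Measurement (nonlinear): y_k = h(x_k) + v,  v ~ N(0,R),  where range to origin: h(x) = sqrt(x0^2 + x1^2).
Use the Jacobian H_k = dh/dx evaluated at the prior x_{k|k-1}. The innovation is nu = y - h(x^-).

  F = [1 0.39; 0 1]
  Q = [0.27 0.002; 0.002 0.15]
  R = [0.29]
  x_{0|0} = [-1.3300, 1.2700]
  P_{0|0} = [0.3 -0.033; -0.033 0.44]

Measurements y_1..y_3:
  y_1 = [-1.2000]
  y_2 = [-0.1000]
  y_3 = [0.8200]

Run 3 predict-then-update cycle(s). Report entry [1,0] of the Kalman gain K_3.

K[1,0] = -0.1300

step 1: x^-=[-0.8347, 1.2700]  P^-=[0.6112 0.1406; 0.1406 0.5900]  H_jac=[-0.5492 0.8357]  S=[0.7573]  K=[-0.2881; 0.5491]  nu=[-2.7197]  x^+=[-0.0511, -0.2233]  P^+=[0.5483 0.2604; 0.2604 0.3617]
step 2: x^-=[-0.1382, -0.2233]  P^-=[1.0764 0.4035; 0.4035 0.5117]  H_jac=[-0.5263 -0.8503]  S=[1.3192]  K=[-0.6895; -0.4908]  nu=[-0.3626]  x^+=[0.1118, -0.0453]  P^+=[0.4493 -0.0429; -0.0429 0.1940]
step 3: x^-=[0.0941, -0.0453]  P^-=[0.7153 0.0347; 0.0347 0.3440]  H_jac=[0.9009 -0.4340]  S=[0.9082]  K=[0.6930; -0.1300]  nu=[0.7155]  x^+=[0.5900, -0.1383]  P^+=[0.2792 0.1165; 0.1165 0.3286]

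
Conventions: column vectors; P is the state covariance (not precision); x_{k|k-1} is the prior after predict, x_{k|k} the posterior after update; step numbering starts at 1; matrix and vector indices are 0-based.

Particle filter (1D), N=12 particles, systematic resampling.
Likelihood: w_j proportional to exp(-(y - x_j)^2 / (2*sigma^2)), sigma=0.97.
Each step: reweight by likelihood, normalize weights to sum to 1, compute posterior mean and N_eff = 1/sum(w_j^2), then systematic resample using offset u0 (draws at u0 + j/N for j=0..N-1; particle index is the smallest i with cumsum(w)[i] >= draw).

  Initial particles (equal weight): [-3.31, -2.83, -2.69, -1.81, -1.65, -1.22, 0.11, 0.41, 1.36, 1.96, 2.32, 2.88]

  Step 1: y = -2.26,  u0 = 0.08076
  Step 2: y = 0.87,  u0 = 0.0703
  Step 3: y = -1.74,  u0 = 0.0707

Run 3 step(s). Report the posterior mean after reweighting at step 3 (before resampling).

step 1: w=[0.1194, 0.1806, 0.1945, 0.1927, 0.1761, 0.1208, 0.0108, 0.0049, 0.0002, 0.0000, 0.0000, 0.0000]  mean=-2.2127  Neff=5.9677  idx=[0, 1, 1, 2, 2, 3, 3, 3, 4, 4, 5, 7]
step 2: w=[0.0001, 0.0006, 0.0006, 0.0011, 0.0011, 0.0195, 0.0195, 0.0195, 0.0303, 0.0303, 0.0869, 0.7908]  mean=0.0032  Neff=1.5728  idx=[8, 10, 11, 11, 11, 11, 11, 11, 11, 11, 11, 11]
step 3: w=[0.3662, 0.3185, 0.0315, 0.0315, 0.0315, 0.0315, 0.0315, 0.0315, 0.0315, 0.0315, 0.0315, 0.0315]  mean=-0.8635  Neff=4.0737  idx=[0, 0, 0, 0, 1, 1, 1, 1, 3, 6, 8, 11]

post_mean = -0.8635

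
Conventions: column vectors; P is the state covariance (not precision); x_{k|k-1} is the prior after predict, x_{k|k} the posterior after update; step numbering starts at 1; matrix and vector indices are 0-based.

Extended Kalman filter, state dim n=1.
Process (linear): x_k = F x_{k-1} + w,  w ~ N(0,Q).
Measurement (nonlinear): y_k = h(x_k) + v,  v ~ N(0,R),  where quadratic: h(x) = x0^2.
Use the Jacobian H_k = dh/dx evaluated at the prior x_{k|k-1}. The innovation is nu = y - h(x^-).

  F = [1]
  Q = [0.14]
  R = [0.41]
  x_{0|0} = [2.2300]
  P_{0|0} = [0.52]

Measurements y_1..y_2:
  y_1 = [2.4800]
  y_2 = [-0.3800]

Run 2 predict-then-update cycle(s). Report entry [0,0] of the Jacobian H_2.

H_jac[0,0] = 3.3760

step 1: x^-=[2.2300]  P^-=[0.6600]  H_jac=[4.4600]  S=[13.5385]  K=[0.2174]  nu=[-2.4929]  x^+=[1.6880]  P^+=[0.0200]
step 2: x^-=[1.6880]  P^-=[0.1600]  H_jac=[3.3760]  S=[2.2334]  K=[0.2418]  nu=[-3.2293]  x^+=[0.9070]  P^+=[0.0294]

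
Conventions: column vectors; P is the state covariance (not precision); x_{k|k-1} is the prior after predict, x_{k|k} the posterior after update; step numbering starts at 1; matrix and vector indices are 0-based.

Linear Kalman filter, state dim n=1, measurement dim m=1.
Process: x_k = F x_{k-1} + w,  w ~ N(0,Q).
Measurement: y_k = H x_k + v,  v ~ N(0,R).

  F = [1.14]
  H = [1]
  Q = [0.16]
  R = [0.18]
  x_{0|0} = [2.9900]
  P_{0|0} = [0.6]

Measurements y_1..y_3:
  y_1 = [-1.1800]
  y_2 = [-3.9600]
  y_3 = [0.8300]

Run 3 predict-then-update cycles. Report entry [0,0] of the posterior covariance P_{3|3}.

step 1: x^-=[3.4086]  P^-=[0.9398]  S=[1.1198]  K=[0.8393]  nu=[-4.5886]  x^+=[-0.4424]  P^+=[0.1511]
step 2: x^-=[-0.5043]  P^-=[0.3563]  S=[0.5363]  K=[0.6644]  nu=[-3.4557]  x^+=[-2.8002]  P^+=[0.1196]
step 3: x^-=[-3.1922]  P^-=[0.3154]  S=[0.4954]  K=[0.6367]  nu=[4.0222]  x^+=[-0.6314]  P^+=[0.1146]

P_post[0,0] = 0.1146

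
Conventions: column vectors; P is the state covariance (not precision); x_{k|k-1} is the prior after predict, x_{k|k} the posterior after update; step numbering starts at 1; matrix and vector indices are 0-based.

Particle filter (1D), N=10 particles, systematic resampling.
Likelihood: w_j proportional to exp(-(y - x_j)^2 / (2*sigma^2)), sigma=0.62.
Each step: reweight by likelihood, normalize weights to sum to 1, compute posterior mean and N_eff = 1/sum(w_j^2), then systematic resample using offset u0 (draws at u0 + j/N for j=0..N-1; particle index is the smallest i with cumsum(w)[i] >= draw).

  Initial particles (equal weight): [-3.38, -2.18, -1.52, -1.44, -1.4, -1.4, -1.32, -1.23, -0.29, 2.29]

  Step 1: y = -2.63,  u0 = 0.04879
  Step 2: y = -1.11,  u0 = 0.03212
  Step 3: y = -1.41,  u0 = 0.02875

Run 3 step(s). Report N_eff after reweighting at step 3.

step 1: w=[0.2318, 0.3703, 0.0970, 0.0764, 0.0673, 0.0673, 0.0517, 0.0376, 0.0004, 0.0000]  mean=-2.1516  Neff=4.5602  idx=[0, 0, 1, 1, 1, 1, 2, 3, 5, 6]
step 2: w=[0.0003, 0.0003, 0.0511, 0.0511, 0.0511, 0.0511, 0.1819, 0.1965, 0.2029, 0.2138]  mean=-1.5730  Neff=5.9158  idx=[2, 4, 6, 6, 7, 7, 8, 8, 9, 9]
step 3: w=[0.0521, 0.0521, 0.1110, 0.1110, 0.1126, 0.1126, 0.1127, 0.1127, 0.1116, 0.1116]  mean=-1.4991  Neff=9.4579  idx=[0, 2, 3, 4, 4, 5, 6, 7, 8, 9]

N_eff = 9.4579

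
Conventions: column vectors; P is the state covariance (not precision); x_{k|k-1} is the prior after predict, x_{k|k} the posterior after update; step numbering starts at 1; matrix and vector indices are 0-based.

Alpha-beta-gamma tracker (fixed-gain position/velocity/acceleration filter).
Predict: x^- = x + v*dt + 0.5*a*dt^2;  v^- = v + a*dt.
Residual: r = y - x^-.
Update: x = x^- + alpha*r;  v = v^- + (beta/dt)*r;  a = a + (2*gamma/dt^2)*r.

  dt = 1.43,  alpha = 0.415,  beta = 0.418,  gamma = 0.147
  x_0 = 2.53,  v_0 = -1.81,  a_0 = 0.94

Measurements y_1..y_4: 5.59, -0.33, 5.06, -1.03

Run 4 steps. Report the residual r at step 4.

resid = -10.3951

step 1: x_pred=0.9028  r=4.6872  x^+=2.8480  v^+=0.9043  a^+=1.6139
step 2: x_pred=5.7913  r=-6.1213  x^+=3.2509  v^+=1.4229  a^+=0.7338
step 3: x_pred=6.0359  r=-0.9759  x^+=5.6309  v^+=2.1870  a^+=0.5935
step 4: x_pred=9.3651  r=-10.3951  x^+=5.0511  v^+=-0.0029  a^+=-0.9010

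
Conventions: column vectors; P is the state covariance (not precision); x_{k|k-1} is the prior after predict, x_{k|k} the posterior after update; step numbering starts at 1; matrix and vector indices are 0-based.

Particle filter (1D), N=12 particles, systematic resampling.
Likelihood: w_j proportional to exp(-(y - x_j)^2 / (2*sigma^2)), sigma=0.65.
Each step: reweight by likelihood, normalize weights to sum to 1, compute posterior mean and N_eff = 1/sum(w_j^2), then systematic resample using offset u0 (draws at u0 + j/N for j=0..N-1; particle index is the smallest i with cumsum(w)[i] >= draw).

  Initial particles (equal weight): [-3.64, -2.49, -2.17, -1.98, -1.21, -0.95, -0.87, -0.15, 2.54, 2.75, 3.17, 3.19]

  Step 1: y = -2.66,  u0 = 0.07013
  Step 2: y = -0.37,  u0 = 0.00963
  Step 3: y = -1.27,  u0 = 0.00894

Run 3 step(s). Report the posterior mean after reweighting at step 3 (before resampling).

post_mean = -1.0931

step 1: w=[0.1164, 0.3506, 0.2731, 0.2099, 0.0301, 0.0114, 0.0082, 0.0002, 0.0000, 0.0000, 0.0000, 0.0000]  mean=-2.3596  Neff=3.9025  idx=[0, 1, 1, 1, 1, 2, 2, 2, 2, 3, 3, 5]
step 2: w=[0.0000, 0.0056, 0.0056, 0.0056, 0.0056, 0.0248, 0.0248, 0.0248, 0.0248, 0.0534, 0.0534, 0.7713]  mean=-1.2159  Neff=1.6578  idx=[2, 7, 10, 11, 11, 11, 11, 11, 11, 11, 11, 11]
step 3: w=[0.0189, 0.0422, 0.0607, 0.0976, 0.0976, 0.0976, 0.0976, 0.0976, 0.0976, 0.0976, 0.0976, 0.0976]  mean=-1.0931  Neff=10.9277  idx=[0, 2, 3, 4, 5, 6, 6, 7, 8, 9, 10, 11]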